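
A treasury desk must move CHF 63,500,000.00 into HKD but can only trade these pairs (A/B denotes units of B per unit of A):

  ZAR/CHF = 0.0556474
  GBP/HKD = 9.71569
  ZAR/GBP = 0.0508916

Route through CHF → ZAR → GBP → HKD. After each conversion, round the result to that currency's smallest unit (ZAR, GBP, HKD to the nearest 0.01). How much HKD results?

CHF 63,500,000.00 ÷ 0.0556474 = ZAR 1,141,113,511.14
ZAR 1,141,113,511.14 × 0.0508916 = GBP 58,073,092.36
GBP 58,073,092.36 × 9.71569 = HKD 564,220,162.71

HKD 564,220,162.71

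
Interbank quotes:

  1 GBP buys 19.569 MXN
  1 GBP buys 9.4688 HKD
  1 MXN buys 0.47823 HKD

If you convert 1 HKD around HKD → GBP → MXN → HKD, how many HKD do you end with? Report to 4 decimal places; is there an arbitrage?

Around HKD → GBP → MXN → HKD: 1 ÷ 9.4688 × 19.569 × 0.47823 = 0.988349
Product < 1; profitable direction is HKD → MXN → GBP → HKD.

0.9883 (arbitrage exists)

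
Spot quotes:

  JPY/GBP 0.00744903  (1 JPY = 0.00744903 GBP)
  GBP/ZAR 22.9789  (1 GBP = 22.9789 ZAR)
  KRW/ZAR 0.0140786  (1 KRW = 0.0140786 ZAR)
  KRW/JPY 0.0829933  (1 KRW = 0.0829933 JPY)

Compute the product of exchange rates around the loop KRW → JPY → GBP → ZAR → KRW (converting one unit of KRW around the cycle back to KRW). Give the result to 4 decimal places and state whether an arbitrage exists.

1.0090 (arbitrage exists)

Around KRW → JPY → GBP → ZAR → KRW: 1 × 0.0829933 × 0.00744903 × 22.9789 ÷ 0.0140786 = 1.009050
Product > 1; profitable direction is KRW → JPY → GBP → ZAR → KRW.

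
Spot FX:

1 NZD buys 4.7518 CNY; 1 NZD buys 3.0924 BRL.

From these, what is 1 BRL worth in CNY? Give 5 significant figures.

1 BRL ÷ 3.0924 = 0.323373 NZD
0.323373 NZD × 4.7518 = 1.53661 CNY

BRL/CNY = 1.5366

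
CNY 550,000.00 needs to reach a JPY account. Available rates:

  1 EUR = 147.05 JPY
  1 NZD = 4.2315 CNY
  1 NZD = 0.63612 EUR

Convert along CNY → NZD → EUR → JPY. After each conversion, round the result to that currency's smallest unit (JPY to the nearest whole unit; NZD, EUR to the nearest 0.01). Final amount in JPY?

CNY 550,000.00 ÷ 4.2315 = NZD 129,977.55
NZD 129,977.55 × 0.63612 = EUR 82,681.32
EUR 82,681.32 × 147.05 = JPY 12,158,288

JPY 12,158,288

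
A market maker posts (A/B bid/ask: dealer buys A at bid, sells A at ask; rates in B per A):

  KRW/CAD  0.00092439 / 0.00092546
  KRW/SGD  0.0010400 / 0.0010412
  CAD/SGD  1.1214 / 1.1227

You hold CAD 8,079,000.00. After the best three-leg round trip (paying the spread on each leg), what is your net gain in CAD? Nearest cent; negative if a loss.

Net profit: CAD 7,667.23

Best loop CAD → KRW → SGD → CAD:
CAD 8,079,000.00 ÷ 0.00092546 (buy KRW at ask) = KRW 8,729,712,791
KRW 8,729,712,791 × 0.0010400 (sell KRW at bid) = SGD 9,078,901.30
SGD 9,078,901.30 ÷ 1.1227 (buy CAD at ask) = CAD 8,086,667.23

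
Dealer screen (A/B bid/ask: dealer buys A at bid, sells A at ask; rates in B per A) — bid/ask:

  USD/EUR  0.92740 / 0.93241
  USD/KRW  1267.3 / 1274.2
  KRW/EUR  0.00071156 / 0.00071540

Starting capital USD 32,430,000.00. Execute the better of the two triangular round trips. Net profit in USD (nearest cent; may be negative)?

Net profit: USD 563,432.77

Best loop USD → EUR → KRW → USD:
USD 32,430,000.00 × 0.92740 (sell USD at bid) = EUR 30,075,582.00
EUR 30,075,582.00 ÷ 0.00071540 (buy KRW at ask) = KRW 42,040,232,038
KRW 42,040,232,038 ÷ 1274.2 (buy USD at ask) = USD 32,993,432.77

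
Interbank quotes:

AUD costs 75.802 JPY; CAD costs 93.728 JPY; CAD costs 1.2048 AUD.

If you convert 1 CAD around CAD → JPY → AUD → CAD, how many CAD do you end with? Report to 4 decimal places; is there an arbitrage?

Around CAD → JPY → AUD → CAD: 1 × 93.728 ÷ 75.802 ÷ 1.2048 = 1.026299
Product > 1; profitable direction is CAD → JPY → AUD → CAD.

1.0263 (arbitrage exists)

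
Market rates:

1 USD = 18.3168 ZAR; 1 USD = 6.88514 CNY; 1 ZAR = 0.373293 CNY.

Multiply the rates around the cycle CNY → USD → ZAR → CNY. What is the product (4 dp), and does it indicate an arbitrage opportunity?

0.9931 (arbitrage exists)

Around CNY → USD → ZAR → CNY: 1 ÷ 6.88514 × 18.3168 × 0.373293 = 0.993086
Product < 1; profitable direction is CNY → ZAR → USD → CNY.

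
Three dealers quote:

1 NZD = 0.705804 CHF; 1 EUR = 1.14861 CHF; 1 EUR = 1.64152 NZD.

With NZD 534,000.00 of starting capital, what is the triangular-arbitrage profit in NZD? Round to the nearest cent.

Profitable loop is NZD → CHF → EUR → NZD:
NZD 534,000.00 × 0.705804 = CHF 376,899.34
CHF 376,899.34 ÷ 1.14861 = EUR 328,135.17
EUR 328,135.17 × 1.64152 = NZD 538,640.44
Profit = NZD 538,640.44 − NZD 534,000.00

Profit: NZD 4,640.44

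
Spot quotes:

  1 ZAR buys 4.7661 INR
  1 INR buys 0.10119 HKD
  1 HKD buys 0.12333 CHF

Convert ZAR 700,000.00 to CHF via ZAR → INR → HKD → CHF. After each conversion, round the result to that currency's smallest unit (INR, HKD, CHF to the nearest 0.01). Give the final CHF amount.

CHF 41,635.86

ZAR 700,000.00 × 4.7661 = INR 3,336,270.00
INR 3,336,270.00 × 0.10119 = HKD 337,597.16
HKD 337,597.16 × 0.12333 = CHF 41,635.86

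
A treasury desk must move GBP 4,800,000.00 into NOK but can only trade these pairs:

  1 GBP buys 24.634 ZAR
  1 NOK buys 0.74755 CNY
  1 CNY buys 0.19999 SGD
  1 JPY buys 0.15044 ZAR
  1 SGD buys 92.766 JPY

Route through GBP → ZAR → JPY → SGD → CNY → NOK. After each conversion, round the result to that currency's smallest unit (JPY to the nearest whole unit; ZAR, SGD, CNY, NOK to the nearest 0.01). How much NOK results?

GBP 4,800,000.00 × 24.634 = ZAR 118,243,200.00
ZAR 118,243,200.00 ÷ 0.15044 = JPY 785,982,451
JPY 785,982,451 ÷ 92.766 = SGD 8,472,742.72
SGD 8,472,742.72 ÷ 0.19999 = CNY 42,365,831.89
CNY 42,365,831.89 ÷ 0.74755 = NOK 56,672,907.35

NOK 56,672,907.35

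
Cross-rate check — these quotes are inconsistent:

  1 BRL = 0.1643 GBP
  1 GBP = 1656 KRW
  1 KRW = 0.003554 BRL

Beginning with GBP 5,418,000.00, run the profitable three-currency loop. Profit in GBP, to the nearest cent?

Profitable loop is GBP → BRL → KRW → GBP:
GBP 5,418,000.00 ÷ 0.1643 = BRL 32,976,262.93
BRL 32,976,262.93 ÷ 0.003554 = KRW 9,278,633,352
KRW 9,278,633,352 ÷ 1656 = GBP 5,603,039.46
Profit = GBP 5,603,039.46 − GBP 5,418,000.00

Profit: GBP 185,039.46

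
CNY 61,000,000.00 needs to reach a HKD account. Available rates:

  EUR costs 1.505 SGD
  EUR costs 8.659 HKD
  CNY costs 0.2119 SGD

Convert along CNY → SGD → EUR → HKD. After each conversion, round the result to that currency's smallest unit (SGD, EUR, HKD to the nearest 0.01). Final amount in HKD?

CNY 61,000,000.00 × 0.2119 = SGD 12,925,900.00
SGD 12,925,900.00 ÷ 1.505 = EUR 8,588,637.87
EUR 8,588,637.87 × 8.659 = HKD 74,369,015.32

HKD 74,369,015.32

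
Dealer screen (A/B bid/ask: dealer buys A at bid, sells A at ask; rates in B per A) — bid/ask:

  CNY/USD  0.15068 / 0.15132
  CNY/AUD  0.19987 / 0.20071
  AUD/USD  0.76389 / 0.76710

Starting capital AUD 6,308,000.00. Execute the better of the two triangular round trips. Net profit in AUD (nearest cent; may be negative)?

Net profit: AUD 56,639.20

Best loop AUD → USD → CNY → AUD:
AUD 6,308,000.00 × 0.76389 (sell AUD at bid) = USD 4,818,618.12
USD 4,818,618.12 ÷ 0.15132 (buy CNY at ask) = CNY 31,843,894.53
CNY 31,843,894.53 × 0.19987 (sell CNY at bid) = AUD 6,364,639.20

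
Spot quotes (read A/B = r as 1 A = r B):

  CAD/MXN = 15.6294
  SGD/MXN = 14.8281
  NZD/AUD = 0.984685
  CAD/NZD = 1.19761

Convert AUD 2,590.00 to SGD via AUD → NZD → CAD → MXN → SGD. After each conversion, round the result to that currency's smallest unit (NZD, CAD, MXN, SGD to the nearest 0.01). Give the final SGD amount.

SGD 2,314.95

AUD 2,590.00 ÷ 0.984685 = NZD 2,630.28
NZD 2,630.28 ÷ 1.19761 = CAD 2,196.27
CAD 2,196.27 × 15.6294 = MXN 34,326.38
MXN 34,326.38 ÷ 14.8281 = SGD 2,314.95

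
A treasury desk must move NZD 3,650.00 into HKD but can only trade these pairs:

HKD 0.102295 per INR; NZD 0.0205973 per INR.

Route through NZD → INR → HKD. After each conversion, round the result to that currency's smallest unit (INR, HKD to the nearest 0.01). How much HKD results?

NZD 3,650.00 ÷ 0.0205973 = INR 177,207.69
INR 177,207.69 × 0.102295 = HKD 18,127.46

HKD 18,127.46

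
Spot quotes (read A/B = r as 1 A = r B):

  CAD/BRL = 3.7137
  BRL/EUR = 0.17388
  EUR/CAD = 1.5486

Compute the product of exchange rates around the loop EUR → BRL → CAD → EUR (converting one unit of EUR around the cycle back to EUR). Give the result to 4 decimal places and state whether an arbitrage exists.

1.0000 (no arbitrage)

Around EUR → BRL → CAD → EUR: 1 ÷ 0.17388 ÷ 3.7137 ÷ 1.5486 = 1.000010
Product ≈ 1 (deviation 0.001%, within rounding noise).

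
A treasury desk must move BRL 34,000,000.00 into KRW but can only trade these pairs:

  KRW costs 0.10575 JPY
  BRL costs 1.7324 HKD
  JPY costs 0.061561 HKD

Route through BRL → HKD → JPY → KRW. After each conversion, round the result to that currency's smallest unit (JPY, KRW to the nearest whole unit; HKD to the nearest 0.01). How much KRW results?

BRL 34,000,000.00 × 1.7324 = HKD 58,901,600.00
HKD 58,901,600.00 ÷ 0.061561 = JPY 956,800,572
JPY 956,800,572 ÷ 0.10575 = KRW 9,047,759,546

KRW 9,047,759,546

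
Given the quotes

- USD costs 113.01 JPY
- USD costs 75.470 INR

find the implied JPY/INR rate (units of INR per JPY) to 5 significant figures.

JPY/INR = 0.66782

1 JPY ÷ 113.01 = 0.00884877 USD
0.00884877 USD × 75.470 = 0.667817 INR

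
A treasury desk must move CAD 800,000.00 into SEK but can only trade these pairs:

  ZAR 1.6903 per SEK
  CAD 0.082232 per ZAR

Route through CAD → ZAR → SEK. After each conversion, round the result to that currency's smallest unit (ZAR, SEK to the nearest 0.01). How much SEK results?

CAD 800,000.00 ÷ 0.082232 = ZAR 9,728,572.82
ZAR 9,728,572.82 ÷ 1.6903 = SEK 5,755,530.27

SEK 5,755,530.27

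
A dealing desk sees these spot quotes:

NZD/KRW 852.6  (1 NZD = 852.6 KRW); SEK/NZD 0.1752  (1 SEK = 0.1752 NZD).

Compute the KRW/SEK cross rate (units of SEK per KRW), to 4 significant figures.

1 KRW ÷ 852.6 = 0.00117288 NZD
0.00117288 NZD ÷ 0.1752 = 0.00669454 SEK

KRW/SEK = 0.006695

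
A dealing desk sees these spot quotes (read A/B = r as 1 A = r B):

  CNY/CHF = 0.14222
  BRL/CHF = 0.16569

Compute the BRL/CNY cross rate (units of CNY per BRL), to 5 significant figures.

1 BRL × 0.16569 = 0.16569 CHF
0.16569 CHF ÷ 0.14222 = 1.16503 CNY

BRL/CNY = 1.1650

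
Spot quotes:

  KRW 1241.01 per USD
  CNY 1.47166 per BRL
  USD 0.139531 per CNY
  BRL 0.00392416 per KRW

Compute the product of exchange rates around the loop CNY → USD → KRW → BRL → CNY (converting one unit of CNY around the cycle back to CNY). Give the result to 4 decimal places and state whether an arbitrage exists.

1.0000 (no arbitrage)

Around CNY → USD → KRW → BRL → CNY: 1 × 0.139531 × 1241.01 × 0.00392416 × 1.47166 = 1.000000
Product ≈ 1 (deviation 0.000%, within rounding noise).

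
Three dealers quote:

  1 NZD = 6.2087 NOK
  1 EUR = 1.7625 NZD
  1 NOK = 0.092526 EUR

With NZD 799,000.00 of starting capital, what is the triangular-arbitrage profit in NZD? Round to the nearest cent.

Profitable loop is NZD → NOK → EUR → NZD:
NZD 799,000.00 × 6.2087 = NOK 4,960,751.30
NOK 4,960,751.30 × 0.092526 = EUR 458,998.47
EUR 458,998.47 × 1.7625 = NZD 808,984.81
Profit = NZD 808,984.81 − NZD 799,000.00

Profit: NZD 9,984.81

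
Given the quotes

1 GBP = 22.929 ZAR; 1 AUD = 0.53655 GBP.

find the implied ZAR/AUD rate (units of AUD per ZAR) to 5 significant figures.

ZAR/AUD = 0.081284

1 ZAR ÷ 22.929 = 0.0436129 GBP
0.0436129 GBP ÷ 0.53655 = 0.0812839 AUD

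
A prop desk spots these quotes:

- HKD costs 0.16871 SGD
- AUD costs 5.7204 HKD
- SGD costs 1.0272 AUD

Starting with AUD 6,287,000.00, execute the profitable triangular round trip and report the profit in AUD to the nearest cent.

Profitable loop is AUD → SGD → HKD → AUD:
AUD 6,287,000.00 ÷ 1.0272 = SGD 6,120,521.81
SGD 6,120,521.81 ÷ 0.16871 = HKD 36,278,358.17
HKD 36,278,358.17 ÷ 5.7204 = AUD 6,341,926.82
Profit = AUD 6,341,926.82 − AUD 6,287,000.00

Profit: AUD 54,926.82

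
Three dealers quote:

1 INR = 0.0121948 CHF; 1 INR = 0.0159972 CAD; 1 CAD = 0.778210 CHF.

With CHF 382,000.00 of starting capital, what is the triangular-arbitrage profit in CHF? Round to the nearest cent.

Profit: CHF 7,968.44

Profitable loop is CHF → INR → CAD → CHF:
CHF 382,000.00 ÷ 0.0121948 = INR 31,324,826.98
INR 31,324,826.98 × 0.0159972 = CAD 501,109.52
CAD 501,109.52 × 0.778210 = CHF 389,968.44
Profit = CHF 389,968.44 − CHF 382,000.00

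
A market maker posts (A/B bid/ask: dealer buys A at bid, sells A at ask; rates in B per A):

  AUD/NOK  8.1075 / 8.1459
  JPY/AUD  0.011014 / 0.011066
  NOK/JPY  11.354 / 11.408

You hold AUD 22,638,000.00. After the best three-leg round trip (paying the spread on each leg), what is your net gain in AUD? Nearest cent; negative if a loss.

Best loop AUD → NOK → JPY → AUD:
AUD 22,638,000.00 × 8.1075 (sell AUD at bid) = NOK 183,537,585.00
NOK 183,537,585.00 × 11.354 (sell NOK at bid) = JPY 2,083,885,740
JPY 2,083,885,740 × 0.011014 (sell JPY at bid) = AUD 22,951,917.54

Net profit: AUD 313,917.54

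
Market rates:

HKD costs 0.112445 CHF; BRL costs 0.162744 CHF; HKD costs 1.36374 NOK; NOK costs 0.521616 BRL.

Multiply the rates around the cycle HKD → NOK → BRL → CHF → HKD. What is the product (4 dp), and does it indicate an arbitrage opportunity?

1.0295 (arbitrage exists)

Around HKD → NOK → BRL → CHF → HKD: 1 × 1.36374 × 0.521616 × 0.162744 ÷ 0.112445 = 1.029550
Product > 1; profitable direction is HKD → NOK → BRL → CHF → HKD.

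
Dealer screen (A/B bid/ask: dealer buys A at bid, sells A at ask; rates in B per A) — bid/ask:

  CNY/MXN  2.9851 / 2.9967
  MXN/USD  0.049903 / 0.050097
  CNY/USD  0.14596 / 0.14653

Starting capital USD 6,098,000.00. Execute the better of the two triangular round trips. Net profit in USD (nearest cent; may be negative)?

Best loop USD → CNY → MXN → USD:
USD 6,098,000.00 ÷ 0.14653 (buy CNY at ask) = CNY 41,616,051.32
CNY 41,616,051.32 × 2.9851 (sell CNY at bid) = MXN 124,228,074.80
MXN 124,228,074.80 × 0.049903 (sell MXN at bid) = USD 6,199,353.62

Net profit: USD 101,353.62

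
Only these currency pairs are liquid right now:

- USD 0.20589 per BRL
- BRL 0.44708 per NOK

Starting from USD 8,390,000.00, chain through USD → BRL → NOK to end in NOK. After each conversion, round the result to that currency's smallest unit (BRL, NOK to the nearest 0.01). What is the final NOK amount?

NOK 91,146,808.18

USD 8,390,000.00 ÷ 0.20589 = BRL 40,749,915.00
BRL 40,749,915.00 ÷ 0.44708 = NOK 91,146,808.18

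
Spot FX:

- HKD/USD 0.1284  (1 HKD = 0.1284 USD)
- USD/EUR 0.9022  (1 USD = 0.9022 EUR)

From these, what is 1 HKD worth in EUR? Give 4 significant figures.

1 HKD × 0.1284 = 0.1284 USD
0.1284 USD × 0.9022 = 0.115842 EUR

HKD/EUR = 0.1158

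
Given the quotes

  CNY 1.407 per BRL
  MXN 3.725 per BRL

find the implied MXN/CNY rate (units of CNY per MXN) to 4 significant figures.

1 MXN ÷ 3.725 = 0.268456 BRL
0.268456 BRL × 1.407 = 0.377718 CNY

MXN/CNY = 0.3777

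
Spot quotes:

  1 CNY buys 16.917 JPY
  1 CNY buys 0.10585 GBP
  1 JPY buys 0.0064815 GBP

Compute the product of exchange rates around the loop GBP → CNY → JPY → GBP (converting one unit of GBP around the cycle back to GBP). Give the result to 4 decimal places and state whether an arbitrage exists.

1.0359 (arbitrage exists)

Around GBP → CNY → JPY → GBP: 1 ÷ 0.10585 × 16.917 × 0.0064815 = 1.035877
Product > 1; profitable direction is GBP → CNY → JPY → GBP.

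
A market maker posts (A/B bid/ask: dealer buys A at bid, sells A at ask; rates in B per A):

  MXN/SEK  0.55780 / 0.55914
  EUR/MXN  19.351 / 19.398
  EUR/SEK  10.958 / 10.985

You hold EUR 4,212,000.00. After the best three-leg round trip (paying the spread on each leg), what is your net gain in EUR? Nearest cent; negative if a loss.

Net profit: EUR 43,417.17

Best loop EUR → SEK → MXN → EUR:
EUR 4,212,000.00 × 10.958 (sell EUR at bid) = SEK 46,155,096.00
SEK 46,155,096.00 ÷ 0.55914 (buy MXN at ask) = MXN 82,546,582.25
MXN 82,546,582.25 ÷ 19.398 (buy EUR at ask) = EUR 4,255,417.17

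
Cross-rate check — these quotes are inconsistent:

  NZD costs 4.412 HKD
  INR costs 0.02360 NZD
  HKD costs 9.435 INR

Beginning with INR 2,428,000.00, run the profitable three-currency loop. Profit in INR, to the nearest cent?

Profit: INR 43,492.35

Profitable loop is INR → HKD → NZD → INR:
INR 2,428,000.00 ÷ 9.435 = HKD 257,339.69
HKD 257,339.69 ÷ 4.412 = NZD 58,327.22
NZD 58,327.22 ÷ 0.02360 = INR 2,471,492.35
Profit = INR 2,471,492.35 − INR 2,428,000.00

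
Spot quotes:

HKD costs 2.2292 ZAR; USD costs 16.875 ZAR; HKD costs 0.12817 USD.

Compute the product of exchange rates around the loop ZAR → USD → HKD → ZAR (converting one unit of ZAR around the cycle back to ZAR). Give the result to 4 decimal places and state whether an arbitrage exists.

1.0307 (arbitrage exists)

Around ZAR → USD → HKD → ZAR: 1 ÷ 16.875 ÷ 0.12817 × 2.2292 = 1.030668
Product > 1; profitable direction is ZAR → USD → HKD → ZAR.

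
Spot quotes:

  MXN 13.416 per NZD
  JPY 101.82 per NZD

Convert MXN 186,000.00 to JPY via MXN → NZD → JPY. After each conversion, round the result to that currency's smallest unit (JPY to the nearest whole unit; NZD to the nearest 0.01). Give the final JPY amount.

JPY 1,411,637

MXN 186,000.00 ÷ 13.416 = NZD 13,864.04
NZD 13,864.04 × 101.82 = JPY 1,411,637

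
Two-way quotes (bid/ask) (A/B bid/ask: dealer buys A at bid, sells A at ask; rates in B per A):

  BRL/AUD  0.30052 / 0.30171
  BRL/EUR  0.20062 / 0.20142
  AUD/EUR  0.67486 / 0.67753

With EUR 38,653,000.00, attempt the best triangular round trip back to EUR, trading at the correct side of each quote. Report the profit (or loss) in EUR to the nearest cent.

Best loop EUR → BRL → AUD → EUR:
EUR 38,653,000.00 ÷ 0.20142 (buy BRL at ask) = BRL 191,902,492.30
BRL 191,902,492.30 × 0.30052 (sell BRL at bid) = AUD 57,670,536.99
AUD 57,670,536.99 × 0.67486 (sell AUD at bid) = EUR 38,919,538.59

Net profit: EUR 266,538.59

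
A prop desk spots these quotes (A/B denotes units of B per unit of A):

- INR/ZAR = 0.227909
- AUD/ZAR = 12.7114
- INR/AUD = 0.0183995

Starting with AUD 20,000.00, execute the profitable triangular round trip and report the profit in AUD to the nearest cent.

Profitable loop is AUD → ZAR → INR → AUD:
AUD 20,000.00 × 12.7114 = ZAR 254,228.00
ZAR 254,228.00 ÷ 0.227909 = INR 1,115,480.30
INR 1,115,480.30 × 0.0183995 = AUD 20,524.28
Profit = AUD 20,524.28 − AUD 20,000.00

Profit: AUD 524.28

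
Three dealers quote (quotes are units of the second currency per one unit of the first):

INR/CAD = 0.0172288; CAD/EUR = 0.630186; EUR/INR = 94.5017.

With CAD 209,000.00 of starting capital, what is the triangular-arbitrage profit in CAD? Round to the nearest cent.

Profitable loop is CAD → EUR → INR → CAD:
CAD 209,000.00 × 0.630186 = EUR 131,708.87
EUR 131,708.87 × 94.5017 = INR 12,446,712.50
INR 12,446,712.50 × 0.0172288 = CAD 214,441.92
Profit = CAD 214,441.92 − CAD 209,000.00

Profit: CAD 5,441.92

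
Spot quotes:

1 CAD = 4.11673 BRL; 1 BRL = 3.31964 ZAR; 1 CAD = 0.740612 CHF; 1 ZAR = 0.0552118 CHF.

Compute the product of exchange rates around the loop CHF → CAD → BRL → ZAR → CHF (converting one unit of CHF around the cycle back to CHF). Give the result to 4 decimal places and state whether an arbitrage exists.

1.0188 (arbitrage exists)

Around CHF → CAD → BRL → ZAR → CHF: 1 ÷ 0.740612 × 4.11673 × 3.31964 × 0.0552118 = 1.018790
Product > 1; profitable direction is CHF → CAD → BRL → ZAR → CHF.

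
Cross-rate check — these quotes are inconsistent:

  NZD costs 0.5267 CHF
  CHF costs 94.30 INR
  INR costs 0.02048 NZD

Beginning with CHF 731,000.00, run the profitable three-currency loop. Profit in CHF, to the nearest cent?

Profitable loop is CHF → INR → NZD → CHF:
CHF 731,000.00 × 94.30 = INR 68,933,300.00
INR 68,933,300.00 × 0.02048 = NZD 1,411,753.98
NZD 1,411,753.98 × 0.5267 = CHF 743,570.82
Profit = CHF 743,570.82 − CHF 731,000.00

Profit: CHF 12,570.82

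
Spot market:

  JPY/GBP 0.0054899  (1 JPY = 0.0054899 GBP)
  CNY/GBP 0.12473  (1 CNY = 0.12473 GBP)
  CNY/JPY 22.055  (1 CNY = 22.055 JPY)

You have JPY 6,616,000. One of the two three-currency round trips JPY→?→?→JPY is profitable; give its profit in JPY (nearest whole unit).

Profit: JPY 199,456

Profitable loop is JPY → CNY → GBP → JPY:
JPY 6,616,000 ÷ 22.055 = CNY 299,977.33
CNY 299,977.33 × 0.12473 = GBP 37,416.17
GBP 37,416.17 ÷ 0.0054899 = JPY 6,815,456
Profit = JPY 6,815,456 − JPY 6,616,000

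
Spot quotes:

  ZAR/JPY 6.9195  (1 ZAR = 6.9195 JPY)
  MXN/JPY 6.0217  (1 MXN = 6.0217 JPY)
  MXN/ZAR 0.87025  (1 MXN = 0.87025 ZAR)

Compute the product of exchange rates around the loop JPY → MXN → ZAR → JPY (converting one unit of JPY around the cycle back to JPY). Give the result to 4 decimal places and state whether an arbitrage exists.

1.0000 (no arbitrage)

Around JPY → MXN → ZAR → JPY: 1 ÷ 6.0217 × 0.87025 × 6.9195 = 0.999999
Product ≈ 1 (deviation 0.000%, within rounding noise).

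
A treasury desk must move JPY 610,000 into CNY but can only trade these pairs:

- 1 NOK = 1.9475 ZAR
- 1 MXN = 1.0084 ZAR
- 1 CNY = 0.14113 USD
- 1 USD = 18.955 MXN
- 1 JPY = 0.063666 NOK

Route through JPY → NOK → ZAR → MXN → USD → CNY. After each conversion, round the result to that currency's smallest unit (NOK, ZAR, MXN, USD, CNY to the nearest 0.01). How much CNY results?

JPY 610,000 × 0.063666 = NOK 38,836.26
NOK 38,836.26 × 1.9475 = ZAR 75,633.62
ZAR 75,633.62 ÷ 1.0084 = MXN 75,003.59
MXN 75,003.59 ÷ 18.955 = USD 3,956.93
USD 3,956.93 ÷ 0.14113 = CNY 28,037.48

CNY 28,037.48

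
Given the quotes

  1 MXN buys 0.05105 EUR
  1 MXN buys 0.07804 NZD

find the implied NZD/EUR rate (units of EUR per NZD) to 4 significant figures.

NZD/EUR = 0.6542

1 NZD ÷ 0.07804 = 12.8139 MXN
12.8139 MXN × 0.05105 = 0.654152 EUR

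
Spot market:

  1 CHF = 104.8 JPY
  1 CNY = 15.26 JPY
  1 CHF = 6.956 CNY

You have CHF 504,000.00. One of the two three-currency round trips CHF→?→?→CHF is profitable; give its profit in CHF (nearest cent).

Profit: CHF 6,485.44

Profitable loop is CHF → CNY → JPY → CHF:
CHF 504,000.00 × 6.956 = CNY 3,505,824.00
CNY 3,505,824.00 × 15.26 = JPY 53,498,874
JPY 53,498,874 ÷ 104.8 = CHF 510,485.44
Profit = CHF 510,485.44 − CHF 504,000.00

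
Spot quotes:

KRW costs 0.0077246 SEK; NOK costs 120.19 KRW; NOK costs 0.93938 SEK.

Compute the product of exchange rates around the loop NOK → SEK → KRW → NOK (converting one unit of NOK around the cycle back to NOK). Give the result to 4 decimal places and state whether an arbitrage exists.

Around NOK → SEK → KRW → NOK: 1 × 0.93938 ÷ 0.0077246 ÷ 120.19 = 1.011805
Product > 1; profitable direction is NOK → SEK → KRW → NOK.

1.0118 (arbitrage exists)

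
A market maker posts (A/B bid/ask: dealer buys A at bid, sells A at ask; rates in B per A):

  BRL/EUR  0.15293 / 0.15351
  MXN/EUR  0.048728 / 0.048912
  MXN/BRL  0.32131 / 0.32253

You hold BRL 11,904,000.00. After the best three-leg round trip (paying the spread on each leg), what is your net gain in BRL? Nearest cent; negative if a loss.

Net profit: BRL 54,987.93

Best loop BRL → EUR → MXN → BRL:
BRL 11,904,000.00 × 0.15293 (sell BRL at bid) = EUR 1,820,478.72
EUR 1,820,478.72 ÷ 0.048912 (buy MXN at ask) = MXN 37,219,470.07
MXN 37,219,470.07 × 0.32131 (sell MXN at bid) = BRL 11,958,987.93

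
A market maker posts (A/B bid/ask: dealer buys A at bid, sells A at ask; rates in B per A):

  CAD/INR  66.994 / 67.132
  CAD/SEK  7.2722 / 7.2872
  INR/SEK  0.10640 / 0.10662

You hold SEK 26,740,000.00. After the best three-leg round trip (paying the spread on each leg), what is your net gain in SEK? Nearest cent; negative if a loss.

Net profit: SEK 428,080.36

Best loop SEK → INR → CAD → SEK:
SEK 26,740,000.00 ÷ 0.10662 (buy INR at ask) = INR 250,797,223.79
INR 250,797,223.79 ÷ 67.132 (buy CAD at ask) = CAD 3,735,881.90
CAD 3,735,881.90 × 7.2722 (sell CAD at bid) = SEK 27,168,080.36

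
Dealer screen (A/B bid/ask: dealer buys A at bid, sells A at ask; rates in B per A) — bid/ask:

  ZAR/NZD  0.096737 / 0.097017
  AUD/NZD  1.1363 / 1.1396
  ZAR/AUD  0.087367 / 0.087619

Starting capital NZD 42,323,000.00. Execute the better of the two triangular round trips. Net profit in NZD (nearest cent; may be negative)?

Net profit: NZD 985,090.26

Best loop NZD → ZAR → AUD → NZD:
NZD 42,323,000.00 ÷ 0.097017 (buy ZAR at ask) = ZAR 436,243,132.65
ZAR 436,243,132.65 × 0.087367 (sell ZAR at bid) = AUD 38,113,253.77
AUD 38,113,253.77 × 1.1363 (sell AUD at bid) = NZD 43,308,090.26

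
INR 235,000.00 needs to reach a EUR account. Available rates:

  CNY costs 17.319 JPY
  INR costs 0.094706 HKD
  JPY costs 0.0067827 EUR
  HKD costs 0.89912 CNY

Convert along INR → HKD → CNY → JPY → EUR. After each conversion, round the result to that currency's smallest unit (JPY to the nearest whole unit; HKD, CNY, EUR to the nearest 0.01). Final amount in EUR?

EUR 2,350.65

INR 235,000.00 × 0.094706 = HKD 22,255.91
HKD 22,255.91 × 0.89912 = CNY 20,010.73
CNY 20,010.73 × 17.319 = JPY 346,566
JPY 346,566 × 0.0067827 = EUR 2,350.65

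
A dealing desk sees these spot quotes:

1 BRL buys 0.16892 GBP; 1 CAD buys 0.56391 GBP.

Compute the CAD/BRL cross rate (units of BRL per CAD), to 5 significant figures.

1 CAD × 0.56391 = 0.56391 GBP
0.56391 GBP ÷ 0.16892 = 3.33833 BRL

CAD/BRL = 3.3383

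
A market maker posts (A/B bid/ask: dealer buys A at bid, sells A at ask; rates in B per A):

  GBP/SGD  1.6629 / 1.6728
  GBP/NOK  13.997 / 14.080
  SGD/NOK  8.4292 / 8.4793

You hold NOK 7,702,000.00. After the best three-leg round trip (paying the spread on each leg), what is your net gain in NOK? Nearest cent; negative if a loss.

Best loop NOK → GBP → SGD → NOK:
NOK 7,702,000.00 ÷ 14.080 (buy GBP at ask) = GBP 547,017.05
GBP 547,017.05 × 1.6629 (sell GBP at bid) = SGD 909,634.64
SGD 909,634.64 × 8.4292 (sell SGD at bid) = NOK 7,667,492.35

Net result: NOK -34,507.65 (no profitable arbitrage after spreads)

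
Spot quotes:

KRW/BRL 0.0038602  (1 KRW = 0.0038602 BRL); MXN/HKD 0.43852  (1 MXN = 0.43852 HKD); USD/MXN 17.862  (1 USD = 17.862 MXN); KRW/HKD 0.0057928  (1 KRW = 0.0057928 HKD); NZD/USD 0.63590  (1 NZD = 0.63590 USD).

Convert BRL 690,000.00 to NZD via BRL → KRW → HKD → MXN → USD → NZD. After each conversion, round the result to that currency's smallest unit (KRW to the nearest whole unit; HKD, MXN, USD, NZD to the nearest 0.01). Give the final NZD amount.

BRL 690,000.00 ÷ 0.0038602 = KRW 178,747,215
KRW 178,747,215 × 0.0057928 = HKD 1,035,446.87
HKD 1,035,446.87 ÷ 0.43852 = MXN 2,361,230.66
MXN 2,361,230.66 ÷ 17.862 = USD 132,192.96
USD 132,192.96 ÷ 0.63590 = NZD 207,883.25

NZD 207,883.25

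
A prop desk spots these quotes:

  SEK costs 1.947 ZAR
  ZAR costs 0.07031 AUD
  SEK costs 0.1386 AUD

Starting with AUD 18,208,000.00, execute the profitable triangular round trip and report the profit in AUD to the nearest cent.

Profitable loop is AUD → ZAR → SEK → AUD:
AUD 18,208,000.00 ÷ 0.07031 = ZAR 258,967,429.95
ZAR 258,967,429.95 ÷ 1.947 = SEK 133,008,438.60
SEK 133,008,438.60 × 0.1386 = AUD 18,434,969.59
Profit = AUD 18,434,969.59 − AUD 18,208,000.00

Profit: AUD 226,969.59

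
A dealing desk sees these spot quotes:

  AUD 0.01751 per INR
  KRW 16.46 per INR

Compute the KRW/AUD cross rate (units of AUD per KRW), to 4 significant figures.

KRW/AUD = 0.001064

1 KRW ÷ 16.46 = 0.0607533 INR
0.0607533 INR × 0.01751 = 0.00106379 AUD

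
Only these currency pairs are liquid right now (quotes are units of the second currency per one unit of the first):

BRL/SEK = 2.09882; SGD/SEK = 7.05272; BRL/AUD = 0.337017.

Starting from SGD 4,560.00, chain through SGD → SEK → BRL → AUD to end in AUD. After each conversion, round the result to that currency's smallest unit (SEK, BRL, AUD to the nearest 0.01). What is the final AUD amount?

SGD 4,560.00 × 7.05272 = SEK 32,160.40
SEK 32,160.40 ÷ 2.09882 = BRL 15,323.09
BRL 15,323.09 × 0.337017 = AUD 5,164.14

AUD 5,164.14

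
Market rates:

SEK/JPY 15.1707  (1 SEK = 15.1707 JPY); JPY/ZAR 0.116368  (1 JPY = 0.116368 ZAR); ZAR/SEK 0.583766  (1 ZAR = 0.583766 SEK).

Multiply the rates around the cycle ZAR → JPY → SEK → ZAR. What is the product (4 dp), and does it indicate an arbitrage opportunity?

0.9703 (arbitrage exists)

Around ZAR → JPY → SEK → ZAR: 1 ÷ 0.116368 ÷ 15.1707 ÷ 0.583766 = 0.970336
Product < 1; profitable direction is ZAR → SEK → JPY → ZAR.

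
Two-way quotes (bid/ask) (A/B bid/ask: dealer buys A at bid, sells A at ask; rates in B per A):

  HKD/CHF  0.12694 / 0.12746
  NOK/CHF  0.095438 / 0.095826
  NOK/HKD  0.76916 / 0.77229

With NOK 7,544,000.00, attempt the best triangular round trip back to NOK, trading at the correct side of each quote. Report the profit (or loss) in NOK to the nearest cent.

Net profit: NOK 142,586.24

Best loop NOK → HKD → CHF → NOK:
NOK 7,544,000.00 × 0.76916 (sell NOK at bid) = HKD 5,802,543.04
HKD 5,802,543.04 × 0.12694 (sell HKD at bid) = CHF 736,574.81
CHF 736,574.81 ÷ 0.095826 (buy NOK at ask) = NOK 7,686,586.24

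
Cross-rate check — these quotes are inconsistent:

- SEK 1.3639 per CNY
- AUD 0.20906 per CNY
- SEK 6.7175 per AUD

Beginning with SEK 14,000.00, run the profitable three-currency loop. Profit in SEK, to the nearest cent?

Profitable loop is SEK → CNY → AUD → SEK:
SEK 14,000.00 ÷ 1.3639 = CNY 10,264.68
CNY 10,264.68 × 0.20906 = AUD 2,145.93
AUD 2,145.93 × 6.7175 = SEK 14,415.31
Profit = SEK 14,415.31 − SEK 14,000.00

Profit: SEK 415.31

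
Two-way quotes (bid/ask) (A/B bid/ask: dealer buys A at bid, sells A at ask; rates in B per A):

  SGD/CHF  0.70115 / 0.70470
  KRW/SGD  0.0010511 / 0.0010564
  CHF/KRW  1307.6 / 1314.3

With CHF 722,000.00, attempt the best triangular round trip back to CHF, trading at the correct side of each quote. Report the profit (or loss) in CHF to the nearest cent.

Net profit: CHF 15,921.26

Best loop CHF → SGD → KRW → CHF:
CHF 722,000.00 ÷ 0.70470 (buy SGD at ask) = SGD 1,024,549.45
SGD 1,024,549.45 ÷ 0.0010564 (buy KRW at ask) = KRW 969,849,918
KRW 969,849,918 ÷ 1314.3 (buy CHF at ask) = CHF 737,921.26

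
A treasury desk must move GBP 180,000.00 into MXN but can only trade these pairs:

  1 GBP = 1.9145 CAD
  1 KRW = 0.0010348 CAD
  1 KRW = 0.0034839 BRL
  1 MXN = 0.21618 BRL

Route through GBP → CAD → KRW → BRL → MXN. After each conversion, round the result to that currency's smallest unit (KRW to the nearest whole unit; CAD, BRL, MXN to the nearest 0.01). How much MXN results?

MXN 5,366,876.77

GBP 180,000.00 × 1.9145 = CAD 344,610.00
CAD 344,610.00 ÷ 0.0010348 = KRW 333,020,874
KRW 333,020,874 × 0.0034839 = BRL 1,160,211.42
BRL 1,160,211.42 ÷ 0.21618 = MXN 5,366,876.77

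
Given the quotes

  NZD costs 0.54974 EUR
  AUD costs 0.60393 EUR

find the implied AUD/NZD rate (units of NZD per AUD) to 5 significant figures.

AUD/NZD = 1.0986

1 AUD × 0.60393 = 0.60393 EUR
0.60393 EUR ÷ 0.54974 = 1.09857 NZD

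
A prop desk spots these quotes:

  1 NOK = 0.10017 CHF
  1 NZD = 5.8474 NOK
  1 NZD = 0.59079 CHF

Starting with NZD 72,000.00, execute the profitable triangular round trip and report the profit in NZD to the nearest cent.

Profitable loop is NZD → CHF → NOK → NZD:
NZD 72,000.00 × 0.59079 = CHF 42,536.88
CHF 42,536.88 ÷ 0.10017 = NOK 424,646.90
NOK 424,646.90 ÷ 5.8474 = NZD 72,621.49
Profit = NZD 72,621.49 − NZD 72,000.00

Profit: NZD 621.49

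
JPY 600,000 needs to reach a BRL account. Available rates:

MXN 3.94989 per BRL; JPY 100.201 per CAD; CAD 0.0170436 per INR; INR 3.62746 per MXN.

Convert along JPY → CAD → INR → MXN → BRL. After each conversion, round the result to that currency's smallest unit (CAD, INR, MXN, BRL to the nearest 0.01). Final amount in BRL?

BRL 24,520.53

JPY 600,000 ÷ 100.201 = CAD 5,987.96
CAD 5,987.96 ÷ 0.0170436 = INR 351,331.88
INR 351,331.88 ÷ 3.62746 = MXN 96,853.41
MXN 96,853.41 ÷ 3.94989 = BRL 24,520.53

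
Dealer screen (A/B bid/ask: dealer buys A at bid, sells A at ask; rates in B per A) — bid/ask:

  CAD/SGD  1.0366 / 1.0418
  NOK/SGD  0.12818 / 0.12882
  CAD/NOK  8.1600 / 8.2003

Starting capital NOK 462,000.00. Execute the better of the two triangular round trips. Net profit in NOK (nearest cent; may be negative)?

Net profit: NOK 1,839.84

Best loop NOK → SGD → CAD → NOK:
NOK 462,000.00 × 0.12818 (sell NOK at bid) = SGD 59,219.16
SGD 59,219.16 ÷ 1.0418 (buy CAD at ask) = CAD 56,843.12
CAD 56,843.12 × 8.1600 (sell CAD at bid) = NOK 463,839.84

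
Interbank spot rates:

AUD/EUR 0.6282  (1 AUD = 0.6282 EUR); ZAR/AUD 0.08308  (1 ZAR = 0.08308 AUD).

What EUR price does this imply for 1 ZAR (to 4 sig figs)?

1 ZAR × 0.08308 = 0.08308 AUD
0.08308 AUD × 0.6282 = 0.0521909 EUR

ZAR/EUR = 0.05219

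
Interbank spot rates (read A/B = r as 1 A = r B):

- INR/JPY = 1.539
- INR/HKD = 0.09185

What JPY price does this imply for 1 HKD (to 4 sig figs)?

1 HKD ÷ 0.09185 = 10.8873 INR
10.8873 INR × 1.539 = 16.7556 JPY

HKD/JPY = 16.76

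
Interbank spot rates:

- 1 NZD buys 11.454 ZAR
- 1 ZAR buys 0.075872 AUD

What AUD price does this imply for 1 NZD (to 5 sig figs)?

1 NZD × 11.454 = 11.454 ZAR
11.454 ZAR × 0.075872 = 0.869038 AUD

NZD/AUD = 0.86904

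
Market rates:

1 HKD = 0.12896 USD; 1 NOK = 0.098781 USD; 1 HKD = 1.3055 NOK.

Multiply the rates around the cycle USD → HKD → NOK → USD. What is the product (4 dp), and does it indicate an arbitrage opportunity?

1.0000 (no arbitrage)

Around USD → HKD → NOK → USD: 1 ÷ 0.12896 × 1.3055 × 0.098781 = 0.999989
Product ≈ 1 (deviation 0.001%, within rounding noise).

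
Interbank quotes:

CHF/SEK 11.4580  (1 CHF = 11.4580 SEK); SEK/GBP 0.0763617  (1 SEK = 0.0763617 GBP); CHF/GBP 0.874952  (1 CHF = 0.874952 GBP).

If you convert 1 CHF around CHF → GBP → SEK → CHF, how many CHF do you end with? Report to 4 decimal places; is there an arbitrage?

1.0000 (no arbitrage)

Around CHF → GBP → SEK → CHF: 1 × 0.874952 ÷ 0.0763617 ÷ 11.4580 = 1.000000
Product ≈ 1 (deviation 0.000%, within rounding noise).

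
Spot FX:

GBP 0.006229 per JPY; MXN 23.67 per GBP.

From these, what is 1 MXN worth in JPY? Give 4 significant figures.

1 MXN ÷ 23.67 = 0.0422476 GBP
0.0422476 GBP ÷ 0.006229 = 6.7824 JPY

MXN/JPY = 6.782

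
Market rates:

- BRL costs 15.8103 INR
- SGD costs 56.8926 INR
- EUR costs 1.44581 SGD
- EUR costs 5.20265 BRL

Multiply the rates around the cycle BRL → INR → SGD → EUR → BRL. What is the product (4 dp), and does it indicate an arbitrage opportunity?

1.0000 (no arbitrage)

Around BRL → INR → SGD → EUR → BRL: 1 × 15.8103 ÷ 56.8926 ÷ 1.44581 × 5.20265 = 0.999995
Product ≈ 1 (deviation 0.001%, within rounding noise).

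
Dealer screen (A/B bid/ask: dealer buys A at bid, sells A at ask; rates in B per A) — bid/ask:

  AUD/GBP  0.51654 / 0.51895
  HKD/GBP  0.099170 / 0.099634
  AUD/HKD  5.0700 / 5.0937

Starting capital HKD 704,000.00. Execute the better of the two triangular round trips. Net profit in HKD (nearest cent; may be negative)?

Best loop HKD → AUD → GBP → HKD:
HKD 704,000.00 ÷ 5.0937 (buy AUD at ask) = AUD 138,209.95
AUD 138,209.95 × 0.51654 (sell AUD at bid) = GBP 71,390.97
GBP 71,390.97 ÷ 0.099634 (buy HKD at ask) = HKD 716,532.16

Net profit: HKD 12,532.16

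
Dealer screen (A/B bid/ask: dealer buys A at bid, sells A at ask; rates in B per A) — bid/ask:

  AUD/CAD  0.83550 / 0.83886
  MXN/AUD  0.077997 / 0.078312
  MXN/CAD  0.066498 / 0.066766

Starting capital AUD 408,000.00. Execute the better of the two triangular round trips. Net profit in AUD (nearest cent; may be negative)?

Net profit: AUD 5,000.85

Best loop AUD → MXN → CAD → AUD:
AUD 408,000.00 ÷ 0.078312 (buy MXN at ask) = MXN 5,209,929.51
MXN 5,209,929.51 × 0.066498 (sell MXN at bid) = CAD 346,449.89
CAD 346,449.89 ÷ 0.83886 (buy AUD at ask) = AUD 413,000.85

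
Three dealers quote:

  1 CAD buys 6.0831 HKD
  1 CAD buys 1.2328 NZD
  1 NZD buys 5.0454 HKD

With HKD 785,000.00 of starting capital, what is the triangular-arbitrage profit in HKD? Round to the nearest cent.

Profitable loop is HKD → CAD → NZD → HKD:
HKD 785,000.00 ÷ 6.0831 = CAD 129,046.05
CAD 129,046.05 × 1.2328 = NZD 159,087.97
NZD 159,087.97 × 5.0454 = HKD 802,662.42
Profit = HKD 802,662.42 − HKD 785,000.00

Profit: HKD 17,662.42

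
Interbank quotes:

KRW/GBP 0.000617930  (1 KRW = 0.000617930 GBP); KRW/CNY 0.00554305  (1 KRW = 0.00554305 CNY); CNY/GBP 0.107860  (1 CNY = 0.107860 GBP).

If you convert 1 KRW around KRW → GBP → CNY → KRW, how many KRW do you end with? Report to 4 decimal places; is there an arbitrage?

Around KRW → GBP → CNY → KRW: 1 × 0.000617930 ÷ 0.107860 ÷ 0.00554305 = 1.033547
Product > 1; profitable direction is KRW → GBP → CNY → KRW.

1.0335 (arbitrage exists)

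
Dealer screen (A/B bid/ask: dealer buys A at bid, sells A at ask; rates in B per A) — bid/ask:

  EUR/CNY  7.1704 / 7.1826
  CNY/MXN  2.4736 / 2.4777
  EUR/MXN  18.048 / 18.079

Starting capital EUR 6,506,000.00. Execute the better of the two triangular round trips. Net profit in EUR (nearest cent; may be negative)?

Best loop EUR → MXN → CNY → EUR:
EUR 6,506,000.00 × 18.048 (sell EUR at bid) = MXN 117,420,288.00
MXN 117,420,288.00 ÷ 2.4777 (buy CNY at ask) = CNY 47,390,841.51
CNY 47,390,841.51 ÷ 7.1826 (buy EUR at ask) = EUR 6,598,006.50

Net profit: EUR 92,006.50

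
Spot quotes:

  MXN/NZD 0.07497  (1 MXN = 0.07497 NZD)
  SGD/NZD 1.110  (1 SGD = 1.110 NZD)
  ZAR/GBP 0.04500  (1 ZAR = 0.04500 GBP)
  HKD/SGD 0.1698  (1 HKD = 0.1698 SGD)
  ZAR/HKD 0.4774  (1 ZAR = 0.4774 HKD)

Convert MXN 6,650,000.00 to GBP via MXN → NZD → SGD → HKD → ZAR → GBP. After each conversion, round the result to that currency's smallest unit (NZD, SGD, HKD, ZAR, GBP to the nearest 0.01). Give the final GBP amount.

MXN 6,650,000.00 × 0.07497 = NZD 498,550.50
NZD 498,550.50 ÷ 1.110 = SGD 449,144.59
SGD 449,144.59 ÷ 0.1698 = HKD 2,645,138.93
HKD 2,645,138.93 ÷ 0.4774 = ZAR 5,540,718.33
ZAR 5,540,718.33 × 0.04500 = GBP 249,332.32

GBP 249,332.32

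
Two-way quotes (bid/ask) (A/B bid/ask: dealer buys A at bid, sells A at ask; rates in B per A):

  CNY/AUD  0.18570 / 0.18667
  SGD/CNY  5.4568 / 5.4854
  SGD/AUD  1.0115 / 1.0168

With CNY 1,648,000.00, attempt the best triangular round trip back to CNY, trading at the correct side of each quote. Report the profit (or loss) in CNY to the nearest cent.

Net result: CNY -5,627.71 (no profitable arbitrage after spreads)

Best loop CNY → AUD → SGD → CNY:
CNY 1,648,000.00 × 0.18570 (sell CNY at bid) = AUD 306,033.60
AUD 306,033.60 ÷ 1.0168 (buy SGD at ask) = SGD 300,977.18
SGD 300,977.18 × 5.4568 (sell SGD at bid) = CNY 1,642,372.29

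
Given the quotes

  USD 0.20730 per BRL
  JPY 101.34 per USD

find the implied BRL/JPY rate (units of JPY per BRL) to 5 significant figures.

BRL/JPY = 21.008

1 BRL × 0.20730 = 0.2073 USD
0.2073 USD × 101.34 = 21.0078 JPY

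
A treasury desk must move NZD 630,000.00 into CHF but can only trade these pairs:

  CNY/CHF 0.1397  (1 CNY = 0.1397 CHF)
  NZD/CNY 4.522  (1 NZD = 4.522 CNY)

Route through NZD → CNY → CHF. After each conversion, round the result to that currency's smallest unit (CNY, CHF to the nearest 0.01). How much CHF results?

NZD 630,000.00 × 4.522 = CNY 2,848,860.00
CNY 2,848,860.00 × 0.1397 = CHF 397,985.74

CHF 397,985.74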